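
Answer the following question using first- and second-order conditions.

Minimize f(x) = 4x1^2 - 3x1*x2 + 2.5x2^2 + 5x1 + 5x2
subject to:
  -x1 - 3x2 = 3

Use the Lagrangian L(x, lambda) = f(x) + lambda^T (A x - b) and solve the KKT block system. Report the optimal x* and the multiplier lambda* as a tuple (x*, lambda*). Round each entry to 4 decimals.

Form the Lagrangian:
  L(x, lambda) = (1/2) x^T Q x + c^T x + lambda^T (A x - b)
Stationarity (grad_x L = 0): Q x + c + A^T lambda = 0.
Primal feasibility: A x = b.

This gives the KKT block system:
  [ Q   A^T ] [ x     ]   [-c ]
  [ A    0  ] [ lambda ] = [ b ]

Solving the linear system:
  x*      = (-0.7579, -0.7474)
  lambda* = (1.1789)
  f(x*)   = -5.5316

x* = (-0.7579, -0.7474), lambda* = (1.1789)


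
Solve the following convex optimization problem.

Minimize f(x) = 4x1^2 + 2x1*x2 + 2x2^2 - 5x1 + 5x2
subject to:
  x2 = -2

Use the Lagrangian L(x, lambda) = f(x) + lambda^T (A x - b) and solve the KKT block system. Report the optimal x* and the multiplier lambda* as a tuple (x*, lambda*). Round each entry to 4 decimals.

Form the Lagrangian:
  L(x, lambda) = (1/2) x^T Q x + c^T x + lambda^T (A x - b)
Stationarity (grad_x L = 0): Q x + c + A^T lambda = 0.
Primal feasibility: A x = b.

This gives the KKT block system:
  [ Q   A^T ] [ x     ]   [-c ]
  [ A    0  ] [ lambda ] = [ b ]

Solving the linear system:
  x*      = (1.125, -2)
  lambda* = (0.75)
  f(x*)   = -7.0625

x* = (1.125, -2), lambda* = (0.75)


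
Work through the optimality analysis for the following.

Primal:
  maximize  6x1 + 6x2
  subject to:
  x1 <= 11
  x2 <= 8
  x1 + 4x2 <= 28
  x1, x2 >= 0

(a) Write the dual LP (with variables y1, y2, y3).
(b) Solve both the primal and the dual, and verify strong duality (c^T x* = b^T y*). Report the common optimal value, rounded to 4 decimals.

The standard primal-dual pair for 'max c^T x s.t. A x <= b, x >= 0' is:
  Dual:  min b^T y  s.t.  A^T y >= c,  y >= 0.

So the dual LP is:
  minimize  11y1 + 8y2 + 28y3
  subject to:
    y1 + y3 >= 6
    y2 + 4y3 >= 6
    y1, y2, y3 >= 0

Solving the primal: x* = (11, 4.25).
  primal value c^T x* = 91.5.
Solving the dual: y* = (4.5, 0, 1.5).
  dual value b^T y* = 91.5.
Strong duality: c^T x* = b^T y*. Confirmed.

91.5


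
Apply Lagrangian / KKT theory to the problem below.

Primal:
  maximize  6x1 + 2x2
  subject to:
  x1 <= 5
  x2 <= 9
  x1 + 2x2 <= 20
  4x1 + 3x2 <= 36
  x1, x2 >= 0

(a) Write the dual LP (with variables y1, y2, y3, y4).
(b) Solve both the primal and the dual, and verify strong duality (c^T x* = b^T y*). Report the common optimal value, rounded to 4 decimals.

The standard primal-dual pair for 'max c^T x s.t. A x <= b, x >= 0' is:
  Dual:  min b^T y  s.t.  A^T y >= c,  y >= 0.

So the dual LP is:
  minimize  5y1 + 9y2 + 20y3 + 36y4
  subject to:
    y1 + y3 + 4y4 >= 6
    y2 + 2y3 + 3y4 >= 2
    y1, y2, y3, y4 >= 0

Solving the primal: x* = (5, 5.3333).
  primal value c^T x* = 40.6667.
Solving the dual: y* = (3.3333, 0, 0, 0.6667).
  dual value b^T y* = 40.6667.
Strong duality: c^T x* = b^T y*. Confirmed.

40.6667


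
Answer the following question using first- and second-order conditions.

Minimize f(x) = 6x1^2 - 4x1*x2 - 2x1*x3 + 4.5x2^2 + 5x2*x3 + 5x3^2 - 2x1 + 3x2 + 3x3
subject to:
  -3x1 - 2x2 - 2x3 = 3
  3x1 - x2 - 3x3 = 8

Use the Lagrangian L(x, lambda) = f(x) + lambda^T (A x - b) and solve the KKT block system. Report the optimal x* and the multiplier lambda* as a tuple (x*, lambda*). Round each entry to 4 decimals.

Form the Lagrangian:
  L(x, lambda) = (1/2) x^T Q x + c^T x + lambda^T (A x - b)
Stationarity (grad_x L = 0): Q x + c + A^T lambda = 0.
Primal feasibility: A x = b.

This gives the KKT block system:
  [ Q   A^T ] [ x     ]   [-c ]
  [ A    0  ] [ lambda ] = [ b ]

Solving the linear system:
  x*      = (0.4655, 0.0045, -2.2027)
  lambda* = (-2.3924, -5.0502)
  f(x*)   = 20.0266

x* = (0.4655, 0.0045, -2.2027), lambda* = (-2.3924, -5.0502)


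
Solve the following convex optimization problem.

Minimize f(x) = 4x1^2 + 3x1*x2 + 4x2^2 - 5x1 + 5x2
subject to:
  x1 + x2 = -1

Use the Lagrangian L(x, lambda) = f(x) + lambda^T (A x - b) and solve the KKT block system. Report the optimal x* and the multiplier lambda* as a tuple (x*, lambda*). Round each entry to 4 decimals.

Form the Lagrangian:
  L(x, lambda) = (1/2) x^T Q x + c^T x + lambda^T (A x - b)
Stationarity (grad_x L = 0): Q x + c + A^T lambda = 0.
Primal feasibility: A x = b.

This gives the KKT block system:
  [ Q   A^T ] [ x     ]   [-c ]
  [ A    0  ] [ lambda ] = [ b ]

Solving the linear system:
  x*      = (0.5, -1.5)
  lambda* = (5.5)
  f(x*)   = -2.25

x* = (0.5, -1.5), lambda* = (5.5)


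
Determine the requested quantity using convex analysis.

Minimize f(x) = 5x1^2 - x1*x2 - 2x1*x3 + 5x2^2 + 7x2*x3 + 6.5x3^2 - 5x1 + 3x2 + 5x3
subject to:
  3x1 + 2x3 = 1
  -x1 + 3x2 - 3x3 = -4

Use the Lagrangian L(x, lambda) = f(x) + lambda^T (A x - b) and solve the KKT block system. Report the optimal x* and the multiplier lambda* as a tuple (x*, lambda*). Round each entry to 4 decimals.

Form the Lagrangian:
  L(x, lambda) = (1/2) x^T Q x + c^T x + lambda^T (A x - b)
Stationarity (grad_x L = 0): Q x + c + A^T lambda = 0.
Primal feasibility: A x = b.

This gives the KKT block system:
  [ Q   A^T ] [ x     ]   [-c ]
  [ A    0  ] [ lambda ] = [ b ]

Solving the linear system:
  x*      = (0.1345, -0.9903, 0.2982)
  lambda* = (1.637, 1.6499)
  f(x*)   = 1.4052

x* = (0.1345, -0.9903, 0.2982), lambda* = (1.637, 1.6499)


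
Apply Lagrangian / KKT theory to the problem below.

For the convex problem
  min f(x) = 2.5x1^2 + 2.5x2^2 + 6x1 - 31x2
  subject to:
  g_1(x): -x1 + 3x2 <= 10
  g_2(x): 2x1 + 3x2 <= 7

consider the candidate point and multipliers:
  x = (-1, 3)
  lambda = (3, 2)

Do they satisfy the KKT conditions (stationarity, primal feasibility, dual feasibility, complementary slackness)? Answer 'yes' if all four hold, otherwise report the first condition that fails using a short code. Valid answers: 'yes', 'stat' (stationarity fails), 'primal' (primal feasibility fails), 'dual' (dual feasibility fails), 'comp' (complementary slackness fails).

Gradient of f: grad f(x) = Q x + c = (1, -16)
Constraint values g_i(x) = a_i^T x - b_i:
  g_1((-1, 3)) = 0
  g_2((-1, 3)) = 0
Stationarity residual: grad f(x) + sum_i lambda_i a_i = (2, -1)
  -> stationarity FAILS
Primal feasibility (all g_i <= 0): OK
Dual feasibility (all lambda_i >= 0): OK
Complementary slackness (lambda_i * g_i(x) = 0 for all i): OK

Verdict: the first failing condition is stationarity -> stat.

stat


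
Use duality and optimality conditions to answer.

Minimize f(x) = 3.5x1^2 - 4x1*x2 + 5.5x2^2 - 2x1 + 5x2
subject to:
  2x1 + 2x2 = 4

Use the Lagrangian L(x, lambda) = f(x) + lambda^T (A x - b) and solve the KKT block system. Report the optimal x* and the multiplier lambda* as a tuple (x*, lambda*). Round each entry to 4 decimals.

Form the Lagrangian:
  L(x, lambda) = (1/2) x^T Q x + c^T x + lambda^T (A x - b)
Stationarity (grad_x L = 0): Q x + c + A^T lambda = 0.
Primal feasibility: A x = b.

This gives the KKT block system:
  [ Q   A^T ] [ x     ]   [-c ]
  [ A    0  ] [ lambda ] = [ b ]

Solving the linear system:
  x*      = (1.4231, 0.5769)
  lambda* = (-2.8269)
  f(x*)   = 5.6731

x* = (1.4231, 0.5769), lambda* = (-2.8269)


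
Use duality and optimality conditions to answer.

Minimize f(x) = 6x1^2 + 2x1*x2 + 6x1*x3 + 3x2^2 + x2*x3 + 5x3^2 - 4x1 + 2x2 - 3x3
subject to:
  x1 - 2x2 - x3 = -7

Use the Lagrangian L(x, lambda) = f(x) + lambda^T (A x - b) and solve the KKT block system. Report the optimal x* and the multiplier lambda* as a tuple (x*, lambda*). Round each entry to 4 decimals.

Form the Lagrangian:
  L(x, lambda) = (1/2) x^T Q x + c^T x + lambda^T (A x - b)
Stationarity (grad_x L = 0): Q x + c + A^T lambda = 0.
Primal feasibility: A x = b.

This gives the KKT block system:
  [ Q   A^T ] [ x     ]   [-c ]
  [ A    0  ] [ lambda ] = [ b ]

Solving the linear system:
  x*      = (-1.3373, 2.0528, 1.5571)
  lambda* = (6.5997)
  f(x*)   = 25.4906

x* = (-1.3373, 2.0528, 1.5571), lambda* = (6.5997)


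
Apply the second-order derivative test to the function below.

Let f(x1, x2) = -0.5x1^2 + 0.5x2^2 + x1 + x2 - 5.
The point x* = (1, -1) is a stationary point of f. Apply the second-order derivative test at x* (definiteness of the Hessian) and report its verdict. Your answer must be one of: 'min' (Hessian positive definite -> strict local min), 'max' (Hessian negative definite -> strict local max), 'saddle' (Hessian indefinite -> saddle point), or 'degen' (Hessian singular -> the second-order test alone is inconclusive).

Compute the Hessian H = grad^2 f:
  H = [[-1, 0], [0, 1]]
Verify stationarity: grad f(x*) = H x* + g = (0, 0).
Eigenvalues of H: -1, 1.
Eigenvalues have mixed signs, so H is indefinite -> x* is a saddle point.

saddle


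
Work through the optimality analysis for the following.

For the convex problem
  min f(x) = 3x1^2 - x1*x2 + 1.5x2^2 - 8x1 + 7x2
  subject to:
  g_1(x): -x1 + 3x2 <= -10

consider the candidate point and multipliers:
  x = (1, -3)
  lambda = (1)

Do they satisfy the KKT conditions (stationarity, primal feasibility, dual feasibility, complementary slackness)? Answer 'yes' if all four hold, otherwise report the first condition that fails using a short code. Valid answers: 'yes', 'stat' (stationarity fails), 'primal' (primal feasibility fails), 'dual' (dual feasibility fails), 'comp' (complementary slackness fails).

Gradient of f: grad f(x) = Q x + c = (1, -3)
Constraint values g_i(x) = a_i^T x - b_i:
  g_1((1, -3)) = 0
Stationarity residual: grad f(x) + sum_i lambda_i a_i = (0, 0)
  -> stationarity OK
Primal feasibility (all g_i <= 0): OK
Dual feasibility (all lambda_i >= 0): OK
Complementary slackness (lambda_i * g_i(x) = 0 for all i): OK

Verdict: yes, KKT holds.

yes


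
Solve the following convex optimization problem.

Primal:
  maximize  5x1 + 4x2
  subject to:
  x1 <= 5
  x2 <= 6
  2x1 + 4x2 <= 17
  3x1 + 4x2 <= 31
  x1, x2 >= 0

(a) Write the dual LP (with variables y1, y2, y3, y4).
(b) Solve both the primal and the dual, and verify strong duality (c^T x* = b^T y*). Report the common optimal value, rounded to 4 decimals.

The standard primal-dual pair for 'max c^T x s.t. A x <= b, x >= 0' is:
  Dual:  min b^T y  s.t.  A^T y >= c,  y >= 0.

So the dual LP is:
  minimize  5y1 + 6y2 + 17y3 + 31y4
  subject to:
    y1 + 2y3 + 3y4 >= 5
    y2 + 4y3 + 4y4 >= 4
    y1, y2, y3, y4 >= 0

Solving the primal: x* = (5, 1.75).
  primal value c^T x* = 32.
Solving the dual: y* = (3, 0, 1, 0).
  dual value b^T y* = 32.
Strong duality: c^T x* = b^T y*. Confirmed.

32


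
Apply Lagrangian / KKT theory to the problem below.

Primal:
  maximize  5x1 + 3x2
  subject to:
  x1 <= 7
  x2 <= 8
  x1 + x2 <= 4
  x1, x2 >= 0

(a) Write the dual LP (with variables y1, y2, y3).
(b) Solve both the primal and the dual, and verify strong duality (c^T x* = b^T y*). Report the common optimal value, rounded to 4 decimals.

The standard primal-dual pair for 'max c^T x s.t. A x <= b, x >= 0' is:
  Dual:  min b^T y  s.t.  A^T y >= c,  y >= 0.

So the dual LP is:
  minimize  7y1 + 8y2 + 4y3
  subject to:
    y1 + y3 >= 5
    y2 + y3 >= 3
    y1, y2, y3 >= 0

Solving the primal: x* = (4, 0).
  primal value c^T x* = 20.
Solving the dual: y* = (0, 0, 5).
  dual value b^T y* = 20.
Strong duality: c^T x* = b^T y*. Confirmed.

20


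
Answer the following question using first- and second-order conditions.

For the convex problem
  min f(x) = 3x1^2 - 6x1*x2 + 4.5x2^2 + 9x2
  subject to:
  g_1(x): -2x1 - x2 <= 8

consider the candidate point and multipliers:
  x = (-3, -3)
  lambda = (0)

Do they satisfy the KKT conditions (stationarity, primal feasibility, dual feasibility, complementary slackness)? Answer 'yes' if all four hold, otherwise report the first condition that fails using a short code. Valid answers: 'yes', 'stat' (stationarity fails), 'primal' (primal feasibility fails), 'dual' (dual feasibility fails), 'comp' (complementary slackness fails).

Gradient of f: grad f(x) = Q x + c = (0, 0)
Constraint values g_i(x) = a_i^T x - b_i:
  g_1((-3, -3)) = 1
Stationarity residual: grad f(x) + sum_i lambda_i a_i = (0, 0)
  -> stationarity OK
Primal feasibility (all g_i <= 0): FAILS
Dual feasibility (all lambda_i >= 0): OK
Complementary slackness (lambda_i * g_i(x) = 0 for all i): OK

Verdict: the first failing condition is primal_feasibility -> primal.

primal


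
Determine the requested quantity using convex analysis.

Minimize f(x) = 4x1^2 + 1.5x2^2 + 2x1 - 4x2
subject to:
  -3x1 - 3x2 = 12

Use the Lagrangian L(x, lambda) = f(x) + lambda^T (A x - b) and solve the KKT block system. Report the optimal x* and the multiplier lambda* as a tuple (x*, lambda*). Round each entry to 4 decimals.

Form the Lagrangian:
  L(x, lambda) = (1/2) x^T Q x + c^T x + lambda^T (A x - b)
Stationarity (grad_x L = 0): Q x + c + A^T lambda = 0.
Primal feasibility: A x = b.

This gives the KKT block system:
  [ Q   A^T ] [ x     ]   [-c ]
  [ A    0  ] [ lambda ] = [ b ]

Solving the linear system:
  x*      = (-1.6364, -2.3636)
  lambda* = (-3.697)
  f(x*)   = 25.2727

x* = (-1.6364, -2.3636), lambda* = (-3.697)


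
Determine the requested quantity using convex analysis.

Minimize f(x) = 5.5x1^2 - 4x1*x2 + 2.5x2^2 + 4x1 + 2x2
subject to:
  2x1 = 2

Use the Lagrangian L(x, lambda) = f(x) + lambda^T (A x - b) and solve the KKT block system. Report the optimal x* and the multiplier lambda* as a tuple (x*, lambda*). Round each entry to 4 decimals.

Form the Lagrangian:
  L(x, lambda) = (1/2) x^T Q x + c^T x + lambda^T (A x - b)
Stationarity (grad_x L = 0): Q x + c + A^T lambda = 0.
Primal feasibility: A x = b.

This gives the KKT block system:
  [ Q   A^T ] [ x     ]   [-c ]
  [ A    0  ] [ lambda ] = [ b ]

Solving the linear system:
  x*      = (1, 0.4)
  lambda* = (-6.7)
  f(x*)   = 9.1

x* = (1, 0.4), lambda* = (-6.7)


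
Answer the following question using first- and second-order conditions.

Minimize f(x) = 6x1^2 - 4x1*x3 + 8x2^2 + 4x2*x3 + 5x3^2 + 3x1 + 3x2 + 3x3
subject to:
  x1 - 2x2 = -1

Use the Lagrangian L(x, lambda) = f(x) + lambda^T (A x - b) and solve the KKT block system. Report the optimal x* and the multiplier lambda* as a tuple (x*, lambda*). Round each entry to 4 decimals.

Form the Lagrangian:
  L(x, lambda) = (1/2) x^T Q x + c^T x + lambda^T (A x - b)
Stationarity (grad_x L = 0): Q x + c + A^T lambda = 0.
Primal feasibility: A x = b.

This gives the KKT block system:
  [ Q   A^T ] [ x     ]   [-c ]
  [ A    0  ] [ lambda ] = [ b ]

Solving the linear system:
  x*      = (-0.609, 0.1955, -0.6218)
  lambda* = (1.8205)
  f(x*)   = -0.6426

x* = (-0.609, 0.1955, -0.6218), lambda* = (1.8205)


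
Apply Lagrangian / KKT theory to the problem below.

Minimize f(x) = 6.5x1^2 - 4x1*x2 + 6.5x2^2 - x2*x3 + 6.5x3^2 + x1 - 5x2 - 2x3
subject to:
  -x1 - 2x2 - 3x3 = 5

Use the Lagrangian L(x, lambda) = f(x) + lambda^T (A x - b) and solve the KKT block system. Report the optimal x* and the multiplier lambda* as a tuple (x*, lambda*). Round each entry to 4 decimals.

Form the Lagrangian:
  L(x, lambda) = (1/2) x^T Q x + c^T x + lambda^T (A x - b)
Stationarity (grad_x L = 0): Q x + c + A^T lambda = 0.
Primal feasibility: A x = b.

This gives the KKT block system:
  [ Q   A^T ] [ x     ]   [-c ]
  [ A    0  ] [ lambda ] = [ b ]

Solving the linear system:
  x*      = (-0.6501, -0.6439, -1.0207)
  lambda* = (-4.875)
  f(x*)   = 14.4931

x* = (-0.6501, -0.6439, -1.0207), lambda* = (-4.875)


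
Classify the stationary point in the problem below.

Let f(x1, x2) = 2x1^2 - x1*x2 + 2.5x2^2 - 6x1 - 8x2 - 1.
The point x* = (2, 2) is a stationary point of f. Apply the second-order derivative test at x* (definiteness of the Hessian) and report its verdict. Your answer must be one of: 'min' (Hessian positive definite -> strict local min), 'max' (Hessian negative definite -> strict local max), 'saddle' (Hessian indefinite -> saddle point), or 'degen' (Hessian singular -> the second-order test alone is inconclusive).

Compute the Hessian H = grad^2 f:
  H = [[4, -1], [-1, 5]]
Verify stationarity: grad f(x*) = H x* + g = (0, 0).
Eigenvalues of H: 3.382, 5.618.
Both eigenvalues > 0, so H is positive definite -> x* is a strict local min.

min


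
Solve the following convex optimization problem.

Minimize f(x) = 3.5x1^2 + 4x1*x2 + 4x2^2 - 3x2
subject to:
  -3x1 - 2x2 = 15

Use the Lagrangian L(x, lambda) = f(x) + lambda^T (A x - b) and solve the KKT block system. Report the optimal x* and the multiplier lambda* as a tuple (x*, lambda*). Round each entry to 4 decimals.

Form the Lagrangian:
  L(x, lambda) = (1/2) x^T Q x + c^T x + lambda^T (A x - b)
Stationarity (grad_x L = 0): Q x + c + A^T lambda = 0.
Primal feasibility: A x = b.

This gives the KKT block system:
  [ Q   A^T ] [ x     ]   [-c ]
  [ A    0  ] [ lambda ] = [ b ]

Solving the linear system:
  x*      = (-4.9615, -0.0577)
  lambda* = (-11.6538)
  f(x*)   = 87.4904

x* = (-4.9615, -0.0577), lambda* = (-11.6538)


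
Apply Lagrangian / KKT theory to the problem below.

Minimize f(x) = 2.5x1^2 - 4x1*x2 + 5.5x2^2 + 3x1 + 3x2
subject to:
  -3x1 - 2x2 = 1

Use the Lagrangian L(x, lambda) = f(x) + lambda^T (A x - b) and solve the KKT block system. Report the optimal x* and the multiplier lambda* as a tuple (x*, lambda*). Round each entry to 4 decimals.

Form the Lagrangian:
  L(x, lambda) = (1/2) x^T Q x + c^T x + lambda^T (A x - b)
Stationarity (grad_x L = 0): Q x + c + A^T lambda = 0.
Primal feasibility: A x = b.

This gives the KKT block system:
  [ Q   A^T ] [ x     ]   [-c ]
  [ A    0  ] [ lambda ] = [ b ]

Solving the linear system:
  x*      = (-0.2096, -0.1856)
  lambda* = (0.8982)
  f(x*)   = -1.0419

x* = (-0.2096, -0.1856), lambda* = (0.8982)


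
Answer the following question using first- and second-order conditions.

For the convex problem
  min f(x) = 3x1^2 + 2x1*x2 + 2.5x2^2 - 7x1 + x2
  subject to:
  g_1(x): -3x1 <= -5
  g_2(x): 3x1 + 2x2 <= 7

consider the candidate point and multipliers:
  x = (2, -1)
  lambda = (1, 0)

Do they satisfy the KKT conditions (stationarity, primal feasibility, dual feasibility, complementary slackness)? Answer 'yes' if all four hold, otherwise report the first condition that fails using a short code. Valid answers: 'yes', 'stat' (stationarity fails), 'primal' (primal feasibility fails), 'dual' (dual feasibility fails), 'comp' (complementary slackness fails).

Gradient of f: grad f(x) = Q x + c = (3, 0)
Constraint values g_i(x) = a_i^T x - b_i:
  g_1((2, -1)) = -1
  g_2((2, -1)) = -3
Stationarity residual: grad f(x) + sum_i lambda_i a_i = (0, 0)
  -> stationarity OK
Primal feasibility (all g_i <= 0): OK
Dual feasibility (all lambda_i >= 0): OK
Complementary slackness (lambda_i * g_i(x) = 0 for all i): FAILS

Verdict: the first failing condition is complementary_slackness -> comp.

comp


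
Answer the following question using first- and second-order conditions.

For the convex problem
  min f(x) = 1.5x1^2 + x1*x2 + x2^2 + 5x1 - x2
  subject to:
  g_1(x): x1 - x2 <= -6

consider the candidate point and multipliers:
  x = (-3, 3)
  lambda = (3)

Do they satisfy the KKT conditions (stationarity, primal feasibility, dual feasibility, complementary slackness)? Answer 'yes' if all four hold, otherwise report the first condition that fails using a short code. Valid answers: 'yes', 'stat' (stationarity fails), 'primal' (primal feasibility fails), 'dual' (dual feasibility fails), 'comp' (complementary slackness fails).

Gradient of f: grad f(x) = Q x + c = (-1, 2)
Constraint values g_i(x) = a_i^T x - b_i:
  g_1((-3, 3)) = 0
Stationarity residual: grad f(x) + sum_i lambda_i a_i = (2, -1)
  -> stationarity FAILS
Primal feasibility (all g_i <= 0): OK
Dual feasibility (all lambda_i >= 0): OK
Complementary slackness (lambda_i * g_i(x) = 0 for all i): OK

Verdict: the first failing condition is stationarity -> stat.

stat


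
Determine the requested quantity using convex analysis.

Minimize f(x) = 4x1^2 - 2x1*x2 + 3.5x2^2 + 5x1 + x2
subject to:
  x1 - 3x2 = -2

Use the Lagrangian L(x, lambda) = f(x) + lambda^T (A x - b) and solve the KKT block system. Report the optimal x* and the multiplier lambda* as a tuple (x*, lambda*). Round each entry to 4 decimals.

Form the Lagrangian:
  L(x, lambda) = (1/2) x^T Q x + c^T x + lambda^T (A x - b)
Stationarity (grad_x L = 0): Q x + c + A^T lambda = 0.
Primal feasibility: A x = b.

This gives the KKT block system:
  [ Q   A^T ] [ x     ]   [-c ]
  [ A    0  ] [ lambda ] = [ b ]

Solving the linear system:
  x*      = (-0.7463, 0.4179)
  lambda* = (1.806)
  f(x*)   = 0.1493

x* = (-0.7463, 0.4179), lambda* = (1.806)


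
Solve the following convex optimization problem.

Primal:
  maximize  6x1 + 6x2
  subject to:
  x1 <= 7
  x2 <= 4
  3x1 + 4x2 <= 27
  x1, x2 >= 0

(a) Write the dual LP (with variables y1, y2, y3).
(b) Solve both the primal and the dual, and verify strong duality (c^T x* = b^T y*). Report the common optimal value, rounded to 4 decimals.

The standard primal-dual pair for 'max c^T x s.t. A x <= b, x >= 0' is:
  Dual:  min b^T y  s.t.  A^T y >= c,  y >= 0.

So the dual LP is:
  minimize  7y1 + 4y2 + 27y3
  subject to:
    y1 + 3y3 >= 6
    y2 + 4y3 >= 6
    y1, y2, y3 >= 0

Solving the primal: x* = (7, 1.5).
  primal value c^T x* = 51.
Solving the dual: y* = (1.5, 0, 1.5).
  dual value b^T y* = 51.
Strong duality: c^T x* = b^T y*. Confirmed.

51


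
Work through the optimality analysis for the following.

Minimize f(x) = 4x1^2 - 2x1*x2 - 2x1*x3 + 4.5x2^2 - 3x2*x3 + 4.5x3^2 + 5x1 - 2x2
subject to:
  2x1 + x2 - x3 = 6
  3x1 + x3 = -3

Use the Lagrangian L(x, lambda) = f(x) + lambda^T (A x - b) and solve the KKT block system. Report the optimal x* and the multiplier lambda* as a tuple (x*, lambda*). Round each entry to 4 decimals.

Form the Lagrangian:
  L(x, lambda) = (1/2) x^T Q x + c^T x + lambda^T (A x - b)
Stationarity (grad_x L = 0): Q x + c + A^T lambda = 0.
Primal feasibility: A x = b.

This gives the KKT block system:
  [ Q   A^T ] [ x     ]   [-c ]
  [ A    0  ] [ lambda ] = [ b ]

Solving the linear system:
  x*      = (0.2227, 1.8867, -3.668)
  lambda* = (-25.5391, 13.5781)
  f(x*)   = 95.6543

x* = (0.2227, 1.8867, -3.668), lambda* = (-25.5391, 13.5781)


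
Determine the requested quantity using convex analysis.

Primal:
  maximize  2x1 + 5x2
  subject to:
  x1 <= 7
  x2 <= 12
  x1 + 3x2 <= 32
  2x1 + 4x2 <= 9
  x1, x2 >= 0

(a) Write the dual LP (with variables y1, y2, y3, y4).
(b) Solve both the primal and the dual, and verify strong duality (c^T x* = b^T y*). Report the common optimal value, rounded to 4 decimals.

The standard primal-dual pair for 'max c^T x s.t. A x <= b, x >= 0' is:
  Dual:  min b^T y  s.t.  A^T y >= c,  y >= 0.

So the dual LP is:
  minimize  7y1 + 12y2 + 32y3 + 9y4
  subject to:
    y1 + y3 + 2y4 >= 2
    y2 + 3y3 + 4y4 >= 5
    y1, y2, y3, y4 >= 0

Solving the primal: x* = (0, 2.25).
  primal value c^T x* = 11.25.
Solving the dual: y* = (0, 0, 0, 1.25).
  dual value b^T y* = 11.25.
Strong duality: c^T x* = b^T y*. Confirmed.

11.25


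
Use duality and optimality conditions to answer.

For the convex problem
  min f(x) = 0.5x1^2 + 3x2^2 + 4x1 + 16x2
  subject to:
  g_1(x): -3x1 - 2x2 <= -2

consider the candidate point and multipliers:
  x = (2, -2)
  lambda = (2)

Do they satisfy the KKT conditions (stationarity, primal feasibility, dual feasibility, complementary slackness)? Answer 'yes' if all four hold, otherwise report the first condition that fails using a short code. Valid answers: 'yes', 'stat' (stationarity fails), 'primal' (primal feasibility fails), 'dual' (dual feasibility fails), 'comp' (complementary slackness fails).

Gradient of f: grad f(x) = Q x + c = (6, 4)
Constraint values g_i(x) = a_i^T x - b_i:
  g_1((2, -2)) = 0
Stationarity residual: grad f(x) + sum_i lambda_i a_i = (0, 0)
  -> stationarity OK
Primal feasibility (all g_i <= 0): OK
Dual feasibility (all lambda_i >= 0): OK
Complementary slackness (lambda_i * g_i(x) = 0 for all i): OK

Verdict: yes, KKT holds.

yes


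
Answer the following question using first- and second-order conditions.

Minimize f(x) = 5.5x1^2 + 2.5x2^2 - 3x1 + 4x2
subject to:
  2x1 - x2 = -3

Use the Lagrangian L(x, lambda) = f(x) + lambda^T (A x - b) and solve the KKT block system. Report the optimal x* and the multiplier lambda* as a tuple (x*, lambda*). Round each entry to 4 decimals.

Form the Lagrangian:
  L(x, lambda) = (1/2) x^T Q x + c^T x + lambda^T (A x - b)
Stationarity (grad_x L = 0): Q x + c + A^T lambda = 0.
Primal feasibility: A x = b.

This gives the KKT block system:
  [ Q   A^T ] [ x     ]   [-c ]
  [ A    0  ] [ lambda ] = [ b ]

Solving the linear system:
  x*      = (-1.129, 0.7419)
  lambda* = (7.7097)
  f(x*)   = 14.7419

x* = (-1.129, 0.7419), lambda* = (7.7097)


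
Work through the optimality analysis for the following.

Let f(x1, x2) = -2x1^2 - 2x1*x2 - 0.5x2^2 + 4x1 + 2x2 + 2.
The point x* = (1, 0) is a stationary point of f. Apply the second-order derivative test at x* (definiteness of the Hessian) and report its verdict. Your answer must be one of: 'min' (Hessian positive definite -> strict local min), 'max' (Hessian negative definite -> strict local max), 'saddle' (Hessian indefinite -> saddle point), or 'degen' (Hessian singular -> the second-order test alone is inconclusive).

Compute the Hessian H = grad^2 f:
  H = [[-4, -2], [-2, -1]]
Verify stationarity: grad f(x*) = H x* + g = (0, 0).
Eigenvalues of H: -5, 0.
H has a zero eigenvalue (singular; negative semidefinite but not definite), so H is neither positive definite, negative definite, nor indefinite. The second-order test alone is inconclusive -> degen.
(Indeed, f is constant along the null direction of H through x*, so x* is not a strict local extremum.)

degen


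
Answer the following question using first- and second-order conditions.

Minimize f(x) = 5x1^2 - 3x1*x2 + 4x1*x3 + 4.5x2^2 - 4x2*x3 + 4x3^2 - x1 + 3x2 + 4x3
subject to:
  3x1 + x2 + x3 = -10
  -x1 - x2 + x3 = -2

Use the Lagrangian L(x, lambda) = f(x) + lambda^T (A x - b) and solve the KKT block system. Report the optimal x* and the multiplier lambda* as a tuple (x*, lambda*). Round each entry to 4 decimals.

Form the Lagrangian:
  L(x, lambda) = (1/2) x^T Q x + c^T x + lambda^T (A x - b)
Stationarity (grad_x L = 0): Q x + c + A^T lambda = 0.
Primal feasibility: A x = b.

This gives the KKT block system:
  [ Q   A^T ] [ x     ]   [-c ]
  [ A    0  ] [ lambda ] = [ b ]

Solving the linear system:
  x*      = (-0.7857, -2.4286, -5.2143)
  lambda* = (13.3929, 17.75)
  f(x*)   = 71.0357

x* = (-0.7857, -2.4286, -5.2143), lambda* = (13.3929, 17.75)


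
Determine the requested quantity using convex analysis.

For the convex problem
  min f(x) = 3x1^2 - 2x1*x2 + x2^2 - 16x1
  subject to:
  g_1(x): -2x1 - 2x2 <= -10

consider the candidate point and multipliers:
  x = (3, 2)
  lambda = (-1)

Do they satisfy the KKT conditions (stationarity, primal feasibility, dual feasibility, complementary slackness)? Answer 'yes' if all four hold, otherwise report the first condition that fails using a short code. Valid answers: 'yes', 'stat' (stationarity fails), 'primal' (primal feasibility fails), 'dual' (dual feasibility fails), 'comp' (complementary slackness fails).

Gradient of f: grad f(x) = Q x + c = (-2, -2)
Constraint values g_i(x) = a_i^T x - b_i:
  g_1((3, 2)) = 0
Stationarity residual: grad f(x) + sum_i lambda_i a_i = (0, 0)
  -> stationarity OK
Primal feasibility (all g_i <= 0): OK
Dual feasibility (all lambda_i >= 0): FAILS
Complementary slackness (lambda_i * g_i(x) = 0 for all i): OK

Verdict: the first failing condition is dual_feasibility -> dual.

dual


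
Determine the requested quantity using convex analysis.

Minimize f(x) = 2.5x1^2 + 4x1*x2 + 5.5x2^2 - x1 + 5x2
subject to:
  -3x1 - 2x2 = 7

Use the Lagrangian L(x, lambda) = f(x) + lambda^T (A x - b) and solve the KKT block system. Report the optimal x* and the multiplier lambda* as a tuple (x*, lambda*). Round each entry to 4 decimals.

Form the Lagrangian:
  L(x, lambda) = (1/2) x^T Q x + c^T x + lambda^T (A x - b)
Stationarity (grad_x L = 0): Q x + c + A^T lambda = 0.
Primal feasibility: A x = b.

This gives the KKT block system:
  [ Q   A^T ] [ x     ]   [-c ]
  [ A    0  ] [ lambda ] = [ b ]

Solving the linear system:
  x*      = (-1.9859, -0.5211)
  lambda* = (-4.338)
  f(x*)   = 14.8732

x* = (-1.9859, -0.5211), lambda* = (-4.338)


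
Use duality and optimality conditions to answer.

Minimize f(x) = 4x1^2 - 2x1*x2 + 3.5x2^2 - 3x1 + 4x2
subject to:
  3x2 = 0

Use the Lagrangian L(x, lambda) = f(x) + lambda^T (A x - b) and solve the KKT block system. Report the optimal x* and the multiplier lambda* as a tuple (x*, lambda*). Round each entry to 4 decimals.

Form the Lagrangian:
  L(x, lambda) = (1/2) x^T Q x + c^T x + lambda^T (A x - b)
Stationarity (grad_x L = 0): Q x + c + A^T lambda = 0.
Primal feasibility: A x = b.

This gives the KKT block system:
  [ Q   A^T ] [ x     ]   [-c ]
  [ A    0  ] [ lambda ] = [ b ]

Solving the linear system:
  x*      = (0.375, 0)
  lambda* = (-1.0833)
  f(x*)   = -0.5625

x* = (0.375, 0), lambda* = (-1.0833)


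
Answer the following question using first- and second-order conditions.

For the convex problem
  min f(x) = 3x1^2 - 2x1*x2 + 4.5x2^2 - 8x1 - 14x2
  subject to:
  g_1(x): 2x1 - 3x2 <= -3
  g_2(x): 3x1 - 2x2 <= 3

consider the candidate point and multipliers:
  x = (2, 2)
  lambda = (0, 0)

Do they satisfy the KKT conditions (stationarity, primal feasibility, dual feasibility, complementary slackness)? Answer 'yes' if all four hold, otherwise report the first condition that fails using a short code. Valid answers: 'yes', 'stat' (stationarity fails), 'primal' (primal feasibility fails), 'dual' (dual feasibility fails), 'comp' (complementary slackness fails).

Gradient of f: grad f(x) = Q x + c = (0, 0)
Constraint values g_i(x) = a_i^T x - b_i:
  g_1((2, 2)) = 1
  g_2((2, 2)) = -1
Stationarity residual: grad f(x) + sum_i lambda_i a_i = (0, 0)
  -> stationarity OK
Primal feasibility (all g_i <= 0): FAILS
Dual feasibility (all lambda_i >= 0): OK
Complementary slackness (lambda_i * g_i(x) = 0 for all i): OK

Verdict: the first failing condition is primal_feasibility -> primal.

primal


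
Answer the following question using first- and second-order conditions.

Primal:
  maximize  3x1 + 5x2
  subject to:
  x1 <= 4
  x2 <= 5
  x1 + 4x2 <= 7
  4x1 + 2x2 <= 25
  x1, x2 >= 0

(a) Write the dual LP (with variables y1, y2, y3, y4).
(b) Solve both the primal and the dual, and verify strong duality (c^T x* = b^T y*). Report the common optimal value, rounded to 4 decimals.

The standard primal-dual pair for 'max c^T x s.t. A x <= b, x >= 0' is:
  Dual:  min b^T y  s.t.  A^T y >= c,  y >= 0.

So the dual LP is:
  minimize  4y1 + 5y2 + 7y3 + 25y4
  subject to:
    y1 + y3 + 4y4 >= 3
    y2 + 4y3 + 2y4 >= 5
    y1, y2, y3, y4 >= 0

Solving the primal: x* = (4, 0.75).
  primal value c^T x* = 15.75.
Solving the dual: y* = (1.75, 0, 1.25, 0).
  dual value b^T y* = 15.75.
Strong duality: c^T x* = b^T y*. Confirmed.

15.75


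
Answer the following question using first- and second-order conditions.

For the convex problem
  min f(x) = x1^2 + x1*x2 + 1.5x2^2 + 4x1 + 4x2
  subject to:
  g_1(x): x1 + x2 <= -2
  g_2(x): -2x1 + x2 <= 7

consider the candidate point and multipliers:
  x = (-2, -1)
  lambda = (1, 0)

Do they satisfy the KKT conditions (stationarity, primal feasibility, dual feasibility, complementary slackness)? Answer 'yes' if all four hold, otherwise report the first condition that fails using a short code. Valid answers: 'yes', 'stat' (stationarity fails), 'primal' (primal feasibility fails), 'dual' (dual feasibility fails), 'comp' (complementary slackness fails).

Gradient of f: grad f(x) = Q x + c = (-1, -1)
Constraint values g_i(x) = a_i^T x - b_i:
  g_1((-2, -1)) = -1
  g_2((-2, -1)) = -4
Stationarity residual: grad f(x) + sum_i lambda_i a_i = (0, 0)
  -> stationarity OK
Primal feasibility (all g_i <= 0): OK
Dual feasibility (all lambda_i >= 0): OK
Complementary slackness (lambda_i * g_i(x) = 0 for all i): FAILS

Verdict: the first failing condition is complementary_slackness -> comp.

comp


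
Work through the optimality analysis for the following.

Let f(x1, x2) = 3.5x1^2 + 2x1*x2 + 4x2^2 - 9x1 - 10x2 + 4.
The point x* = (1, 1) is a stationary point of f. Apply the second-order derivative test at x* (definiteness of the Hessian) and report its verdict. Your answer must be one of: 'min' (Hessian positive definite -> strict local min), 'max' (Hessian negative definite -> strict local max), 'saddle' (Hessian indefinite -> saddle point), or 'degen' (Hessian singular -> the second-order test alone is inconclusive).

Compute the Hessian H = grad^2 f:
  H = [[7, 2], [2, 8]]
Verify stationarity: grad f(x*) = H x* + g = (0, 0).
Eigenvalues of H: 5.4384, 9.5616.
Both eigenvalues > 0, so H is positive definite -> x* is a strict local min.

min


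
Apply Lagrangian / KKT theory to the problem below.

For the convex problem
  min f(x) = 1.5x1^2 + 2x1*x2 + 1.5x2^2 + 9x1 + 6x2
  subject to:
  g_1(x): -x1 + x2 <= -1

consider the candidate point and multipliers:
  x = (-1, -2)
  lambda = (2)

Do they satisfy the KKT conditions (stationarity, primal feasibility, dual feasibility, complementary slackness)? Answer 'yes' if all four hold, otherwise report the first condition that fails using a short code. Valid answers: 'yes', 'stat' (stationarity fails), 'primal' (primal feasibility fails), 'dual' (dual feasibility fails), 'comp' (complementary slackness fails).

Gradient of f: grad f(x) = Q x + c = (2, -2)
Constraint values g_i(x) = a_i^T x - b_i:
  g_1((-1, -2)) = 0
Stationarity residual: grad f(x) + sum_i lambda_i a_i = (0, 0)
  -> stationarity OK
Primal feasibility (all g_i <= 0): OK
Dual feasibility (all lambda_i >= 0): OK
Complementary slackness (lambda_i * g_i(x) = 0 for all i): OK

Verdict: yes, KKT holds.

yes


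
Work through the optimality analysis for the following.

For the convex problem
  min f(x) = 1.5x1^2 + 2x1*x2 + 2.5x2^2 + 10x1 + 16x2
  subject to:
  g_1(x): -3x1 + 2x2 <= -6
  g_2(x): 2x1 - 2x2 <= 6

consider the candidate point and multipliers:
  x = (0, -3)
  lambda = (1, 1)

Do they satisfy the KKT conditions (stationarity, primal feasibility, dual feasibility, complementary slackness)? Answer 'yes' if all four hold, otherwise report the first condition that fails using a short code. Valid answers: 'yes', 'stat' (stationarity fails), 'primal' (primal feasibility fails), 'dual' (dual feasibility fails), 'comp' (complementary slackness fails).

Gradient of f: grad f(x) = Q x + c = (4, 1)
Constraint values g_i(x) = a_i^T x - b_i:
  g_1((0, -3)) = 0
  g_2((0, -3)) = 0
Stationarity residual: grad f(x) + sum_i lambda_i a_i = (3, 1)
  -> stationarity FAILS
Primal feasibility (all g_i <= 0): OK
Dual feasibility (all lambda_i >= 0): OK
Complementary slackness (lambda_i * g_i(x) = 0 for all i): OK

Verdict: the first failing condition is stationarity -> stat.

stat


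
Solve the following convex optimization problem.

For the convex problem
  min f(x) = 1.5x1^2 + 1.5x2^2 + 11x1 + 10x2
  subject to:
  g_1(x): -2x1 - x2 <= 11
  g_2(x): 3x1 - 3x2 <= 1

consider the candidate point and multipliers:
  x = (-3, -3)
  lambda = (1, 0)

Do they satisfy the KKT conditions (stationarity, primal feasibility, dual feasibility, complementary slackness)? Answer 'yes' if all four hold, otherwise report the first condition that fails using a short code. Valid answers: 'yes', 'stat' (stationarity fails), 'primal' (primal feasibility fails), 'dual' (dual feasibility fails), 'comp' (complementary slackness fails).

Gradient of f: grad f(x) = Q x + c = (2, 1)
Constraint values g_i(x) = a_i^T x - b_i:
  g_1((-3, -3)) = -2
  g_2((-3, -3)) = -1
Stationarity residual: grad f(x) + sum_i lambda_i a_i = (0, 0)
  -> stationarity OK
Primal feasibility (all g_i <= 0): OK
Dual feasibility (all lambda_i >= 0): OK
Complementary slackness (lambda_i * g_i(x) = 0 for all i): FAILS

Verdict: the first failing condition is complementary_slackness -> comp.

comp


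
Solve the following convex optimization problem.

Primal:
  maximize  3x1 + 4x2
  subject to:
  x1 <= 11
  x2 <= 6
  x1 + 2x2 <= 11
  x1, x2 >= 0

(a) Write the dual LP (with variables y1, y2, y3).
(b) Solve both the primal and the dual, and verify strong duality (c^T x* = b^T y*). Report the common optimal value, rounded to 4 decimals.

The standard primal-dual pair for 'max c^T x s.t. A x <= b, x >= 0' is:
  Dual:  min b^T y  s.t.  A^T y >= c,  y >= 0.

So the dual LP is:
  minimize  11y1 + 6y2 + 11y3
  subject to:
    y1 + y3 >= 3
    y2 + 2y3 >= 4
    y1, y2, y3 >= 0

Solving the primal: x* = (11, 0).
  primal value c^T x* = 33.
Solving the dual: y* = (1, 0, 2).
  dual value b^T y* = 33.
Strong duality: c^T x* = b^T y*. Confirmed.

33


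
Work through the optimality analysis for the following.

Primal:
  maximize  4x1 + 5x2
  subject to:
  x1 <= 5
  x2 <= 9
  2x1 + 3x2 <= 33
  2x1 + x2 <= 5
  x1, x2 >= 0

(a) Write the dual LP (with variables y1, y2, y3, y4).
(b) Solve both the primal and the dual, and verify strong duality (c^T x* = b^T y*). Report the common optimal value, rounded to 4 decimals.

The standard primal-dual pair for 'max c^T x s.t. A x <= b, x >= 0' is:
  Dual:  min b^T y  s.t.  A^T y >= c,  y >= 0.

So the dual LP is:
  minimize  5y1 + 9y2 + 33y3 + 5y4
  subject to:
    y1 + 2y3 + 2y4 >= 4
    y2 + 3y3 + y4 >= 5
    y1, y2, y3, y4 >= 0

Solving the primal: x* = (0, 5).
  primal value c^T x* = 25.
Solving the dual: y* = (0, 0, 0, 5).
  dual value b^T y* = 25.
Strong duality: c^T x* = b^T y*. Confirmed.

25


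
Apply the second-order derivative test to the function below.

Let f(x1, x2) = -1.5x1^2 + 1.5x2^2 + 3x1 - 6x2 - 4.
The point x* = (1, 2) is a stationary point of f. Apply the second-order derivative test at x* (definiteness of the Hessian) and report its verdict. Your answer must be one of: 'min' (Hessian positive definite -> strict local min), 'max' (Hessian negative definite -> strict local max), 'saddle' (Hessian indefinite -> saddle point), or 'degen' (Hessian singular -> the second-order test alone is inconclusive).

Compute the Hessian H = grad^2 f:
  H = [[-3, 0], [0, 3]]
Verify stationarity: grad f(x*) = H x* + g = (0, 0).
Eigenvalues of H: -3, 3.
Eigenvalues have mixed signs, so H is indefinite -> x* is a saddle point.

saddle


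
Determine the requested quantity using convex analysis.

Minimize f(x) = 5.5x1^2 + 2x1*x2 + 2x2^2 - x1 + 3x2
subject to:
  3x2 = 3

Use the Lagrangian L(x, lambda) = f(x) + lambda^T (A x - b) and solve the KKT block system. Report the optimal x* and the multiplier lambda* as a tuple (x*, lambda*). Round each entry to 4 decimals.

Form the Lagrangian:
  L(x, lambda) = (1/2) x^T Q x + c^T x + lambda^T (A x - b)
Stationarity (grad_x L = 0): Q x + c + A^T lambda = 0.
Primal feasibility: A x = b.

This gives the KKT block system:
  [ Q   A^T ] [ x     ]   [-c ]
  [ A    0  ] [ lambda ] = [ b ]

Solving the linear system:
  x*      = (-0.0909, 1)
  lambda* = (-2.2727)
  f(x*)   = 4.9545

x* = (-0.0909, 1), lambda* = (-2.2727)


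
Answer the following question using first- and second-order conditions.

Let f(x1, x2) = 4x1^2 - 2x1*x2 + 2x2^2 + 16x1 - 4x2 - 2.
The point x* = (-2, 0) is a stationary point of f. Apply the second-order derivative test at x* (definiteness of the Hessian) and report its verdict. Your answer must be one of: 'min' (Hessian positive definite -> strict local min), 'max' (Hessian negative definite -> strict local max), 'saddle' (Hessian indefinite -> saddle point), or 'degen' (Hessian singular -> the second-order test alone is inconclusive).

Compute the Hessian H = grad^2 f:
  H = [[8, -2], [-2, 4]]
Verify stationarity: grad f(x*) = H x* + g = (0, 0).
Eigenvalues of H: 3.1716, 8.8284.
Both eigenvalues > 0, so H is positive definite -> x* is a strict local min.

min


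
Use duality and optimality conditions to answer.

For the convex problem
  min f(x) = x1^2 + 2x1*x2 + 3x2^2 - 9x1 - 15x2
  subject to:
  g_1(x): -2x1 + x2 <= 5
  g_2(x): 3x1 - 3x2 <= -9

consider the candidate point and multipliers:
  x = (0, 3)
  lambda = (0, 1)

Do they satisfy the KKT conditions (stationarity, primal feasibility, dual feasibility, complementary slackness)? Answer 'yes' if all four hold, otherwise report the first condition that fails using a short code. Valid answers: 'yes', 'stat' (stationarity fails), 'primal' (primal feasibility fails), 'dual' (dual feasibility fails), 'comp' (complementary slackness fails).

Gradient of f: grad f(x) = Q x + c = (-3, 3)
Constraint values g_i(x) = a_i^T x - b_i:
  g_1((0, 3)) = -2
  g_2((0, 3)) = 0
Stationarity residual: grad f(x) + sum_i lambda_i a_i = (0, 0)
  -> stationarity OK
Primal feasibility (all g_i <= 0): OK
Dual feasibility (all lambda_i >= 0): OK
Complementary slackness (lambda_i * g_i(x) = 0 for all i): OK

Verdict: yes, KKT holds.

yes
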